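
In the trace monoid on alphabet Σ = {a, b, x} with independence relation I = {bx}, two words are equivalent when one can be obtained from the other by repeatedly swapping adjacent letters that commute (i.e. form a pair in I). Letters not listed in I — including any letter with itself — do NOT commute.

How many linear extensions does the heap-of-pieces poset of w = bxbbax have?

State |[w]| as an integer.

piece 0:b — minimal
piece 1:x — minimal
piece 2:b rests on {0:b}
piece 3:b rests on {2:b}
piece 4:a rests on {1:x, 3:b}
piece 5:x rests on {4:a}
minimal pieces: {0:b, 1:x}
ways to finish when only these pieces remain (= sum over removing one remaining piece with nothing left below it):
  1 left: {5}→1
  2 left: {4,5}→1
  3 left: {1,4,5}→1  {3,4,5}→1
  4 left: {1,3,4,5}→2  {2,3,4,5}→1
  placing 0:b first → 3 extensions
  placing 1:x first → 1 extensions
total linear extensions = 4

4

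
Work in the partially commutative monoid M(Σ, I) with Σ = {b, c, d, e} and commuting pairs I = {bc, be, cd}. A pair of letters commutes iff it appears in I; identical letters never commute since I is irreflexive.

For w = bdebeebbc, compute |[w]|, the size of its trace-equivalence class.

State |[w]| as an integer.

drop 0:b onto floor
drop 1:d onto {0:b}
drop 2:e onto {1:d}
drop 3:b onto {1:d}
drop 4:e onto {2:e}
drop 5:e onto {4:e}
drop 6:b onto {3:b}
drop 7:b onto {6:b}
drop 8:c onto {5:e}
ground layer = {0:b}
drop-orders for the pieces not yet dropped (sum over which currently-grounded one goes next):
  1 to go: {7} 1  {8} 1
  2 to go: {5,8} 1  {6,7} 1  {7,8} 2
  3 to go: {3,6,7} 1  {4,5,8} 1  {5,7,8} 3  {6,7,8} 3
  4 to go: {2,4,5,8} 1  {3,6,7,8} 4  {4,5,7,8} 4  {5,6,7,8} 6
  5 to go: {2,4,5,7,8} 5  {3,5,6,7,8} 10  {4,5,6,7,8} 10
  6 to go: {2,4,5,6,7,8} 15  {3,4,5,6,7,8} 20
  7 to go: {2,3,4,5,6,7,8} 35
  if 0:b drops first: 35 orders

35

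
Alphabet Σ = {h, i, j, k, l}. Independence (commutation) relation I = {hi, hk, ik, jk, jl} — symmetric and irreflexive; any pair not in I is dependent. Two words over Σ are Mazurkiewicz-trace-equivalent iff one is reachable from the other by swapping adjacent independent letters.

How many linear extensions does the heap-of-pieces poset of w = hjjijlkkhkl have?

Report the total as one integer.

14

#0=h has no predecessor
#1=j depends on [0:h]
#2=j depends on [1:j]
#3=i depends on [2:j]
#4=j depends on [3:i]
#5=l depends on [3:i]
#6=k depends on [5:l]
#7=k depends on [6:k]
#8=h depends on [4:j, 5:l]
#9=k depends on [7:k]
#10=l depends on [8:h, 9:k]
sources: [0:h]
N(rest) = Σ N(rest − s) over sources s of rest; N(one piece) = 1:
  size 1 → [10]=1
  size 2 → [8,10]=1  [9,10]=1
  size 3 → [4,8,10]=1  [7,9,10]=1  [8,9,10]=2
  size 4 → [4,8,9,10]=3  [6,7,9,10]=1  [7,8,9,10]=3
  size 5 → [4,7,8,9,10]=6  [6,7,8,9,10]=4
  size 6 → [4,6,7,8,9,10]=10  [5,6,7,8,9,10]=4
  size 7 → [4,5,6,7,8,9,10]=14
  size 8 → [3,4,5,6,7,8,9,10]=14
  size 9 → [2,3,4,5,6,7,8,9,10]=14
  first=0(h) contributes 14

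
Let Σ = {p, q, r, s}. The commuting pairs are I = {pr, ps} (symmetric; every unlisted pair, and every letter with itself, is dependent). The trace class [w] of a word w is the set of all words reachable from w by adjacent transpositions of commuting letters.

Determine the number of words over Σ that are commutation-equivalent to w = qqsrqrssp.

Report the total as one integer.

drop 0:q onto floor
drop 1:q onto {0:q}
drop 2:s onto {1:q}
drop 3:r onto {2:s}
drop 4:q onto {3:r}
drop 5:r onto {4:q}
drop 6:s onto {5:r}
drop 7:s onto {6:s}
drop 8:p onto {4:q}
ground layer = {0:q}
drop-orders for the pieces not yet dropped (sum over which currently-grounded one goes next):
  1 to go: {7} 1  {8} 1
  2 to go: {6,7} 1  {7,8} 2
  3 to go: {5,6,7} 1  {6,7,8} 3
  4 to go: {5,6,7,8} 4
  5 to go: {4,5,6,7,8} 4
  6 to go: {3,4,5,6,7,8} 4
  7 to go: {2,3,4,5,6,7,8} 4
  if 0:q drops first: 4 orders

4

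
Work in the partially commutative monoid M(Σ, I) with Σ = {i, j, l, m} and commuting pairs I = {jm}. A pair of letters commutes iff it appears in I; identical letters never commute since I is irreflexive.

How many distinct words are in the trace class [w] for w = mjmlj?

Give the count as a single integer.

3

0(m) covers ∅
1(j) covers ∅
2(m) covers 0:m
3(l) covers 1:j, 2:m
4(j) covers 3:l
floor of heap: 0:m, 1:j
completions by unplaced set U, small U first (add the entries for U minus each lowest piece of U):
  |U|=1: {4}:1
  |U|=2: {3,4}:1
  |U|=3: {1,3,4}:1  {2,3,4}:1
  start at 0(m): 2
  start at 1(j): 1
sum over floor = 3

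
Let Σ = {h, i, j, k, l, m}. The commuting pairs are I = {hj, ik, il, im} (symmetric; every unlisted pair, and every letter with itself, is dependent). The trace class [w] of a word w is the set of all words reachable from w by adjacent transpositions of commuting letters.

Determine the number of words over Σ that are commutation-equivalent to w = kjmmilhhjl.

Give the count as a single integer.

12

#0=k has no predecessor
#1=j depends on [0:k]
#2=m depends on [1:j]
#3=m depends on [2:m]
#4=i depends on [1:j]
#5=l depends on [3:m]
#6=h depends on [4:i, 5:l]
#7=h depends on [6:h]
#8=j depends on [4:i, 5:l]
#9=l depends on [7:h, 8:j]
sources: [0:k]
N(rest) = Σ N(rest − s) over sources s of rest; N(one piece) = 1:
  size 1 → [9]=1
  size 2 → [7,9]=1  [8,9]=1
  size 3 → [6,7,9]=1  [7,8,9]=2
  size 4 → [6,7,8,9]=3
  size 5 → [4,6,7,8,9]=3  [5,6,7,8,9]=3
  size 6 → [3,5,6,7,8,9]=3  [4,5,6,7,8,9]=6
  size 7 → [2,3,5,6,7,8,9]=3  [3,4,5,6,7,8,9]=9
  size 8 → [2,3,4,5,6,7,8,9]=12
  first=0(k) contributes 12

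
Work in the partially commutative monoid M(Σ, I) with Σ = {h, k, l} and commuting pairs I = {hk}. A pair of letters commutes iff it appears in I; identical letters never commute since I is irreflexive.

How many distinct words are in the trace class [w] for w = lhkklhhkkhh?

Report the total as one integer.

drop 0:l onto floor
drop 1:h onto {0:l}
drop 2:k onto {0:l}
drop 3:k onto {2:k}
drop 4:l onto {1:h, 3:k}
drop 5:h onto {4:l}
drop 6:h onto {5:h}
drop 7:k onto {4:l}
drop 8:k onto {7:k}
drop 9:h onto {6:h}
drop 10:h onto {9:h}
ground layer = {0:l}
drop-orders for the pieces not yet dropped (sum over which currently-grounded one goes next):
  1 to go: {8} 1  {10} 1
  2 to go: {7,8} 1  {8,10} 2  {9,10} 1
  3 to go: {6,9,10} 1  {7,8,10} 3  {8,9,10} 3
  4 to go: {5,6,9,10} 1  {6,8,9,10} 4  {7,8,9,10} 6
  5 to go: {5,6,8,9,10} 5  {6,7,8,9,10} 10
  6 to go: {5,6,7,8,9,10} 15
  7 to go: {4,5,6,7,8,9,10} 15
  8 to go: {1,4,5,6,7,8,9,10} 15  {3,4,5,6,7,8,9,10} 15
  9 to go: {1,3,4,5,6,7,8,9,10} 30  {2,3,4,5,6,7,8,9,10} 15
  if 0:l drops first: 45 orders

45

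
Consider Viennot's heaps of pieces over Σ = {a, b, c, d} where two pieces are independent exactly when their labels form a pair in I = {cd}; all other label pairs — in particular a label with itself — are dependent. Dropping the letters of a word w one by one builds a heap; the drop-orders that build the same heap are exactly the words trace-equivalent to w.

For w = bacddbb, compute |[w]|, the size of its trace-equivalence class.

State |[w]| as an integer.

3

drop 0:b onto floor
drop 1:a onto {0:b}
drop 2:c onto {1:a}
drop 3:d onto {1:a}
drop 4:d onto {3:d}
drop 5:b onto {2:c, 4:d}
drop 6:b onto {5:b}
ground layer = {0:b}
drop-orders for the pieces not yet dropped (sum over which currently-grounded one goes next):
  1 to go: {6} 1
  2 to go: {5,6} 1
  3 to go: {2,5,6} 1  {4,5,6} 1
  4 to go: {2,4,5,6} 2  {3,4,5,6} 1
  5 to go: {2,3,4,5,6} 3
  if 0:b drops first: 3 orders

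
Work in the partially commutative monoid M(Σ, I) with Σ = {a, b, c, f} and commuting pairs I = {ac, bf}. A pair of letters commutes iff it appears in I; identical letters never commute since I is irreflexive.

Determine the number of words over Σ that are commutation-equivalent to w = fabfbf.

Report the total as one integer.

#0=f has no predecessor
#1=a depends on [0:f]
#2=b depends on [1:a]
#3=f depends on [1:a]
#4=b depends on [2:b]
#5=f depends on [3:f]
sources: [0:f]
N(rest) = Σ N(rest − s) over sources s of rest; N(one piece) = 1:
  size 1 → [4]=1  [5]=1
  size 2 → [2,4]=1  [3,5]=1  [4,5]=2
  size 3 → [2,4,5]=3  [3,4,5]=3
  size 4 → [2,3,4,5]=6
  first=0(f) contributes 6

6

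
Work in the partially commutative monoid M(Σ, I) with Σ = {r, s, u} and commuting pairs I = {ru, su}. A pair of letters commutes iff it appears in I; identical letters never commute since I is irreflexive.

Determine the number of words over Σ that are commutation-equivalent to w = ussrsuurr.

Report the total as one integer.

drop 0:u onto floor
drop 1:s onto floor
drop 2:s onto {1:s}
drop 3:r onto {2:s}
drop 4:s onto {3:r}
drop 5:u onto {0:u}
drop 6:u onto {5:u}
drop 7:r onto {4:s}
drop 8:r onto {7:r}
ground layer = {0:u, 1:s}
drop-orders for the pieces not yet dropped (sum over which currently-grounded one goes next):
  1 to go: {6} 1  {8} 1
  2 to go: {5,6} 1  {6,8} 2  {7,8} 1
  3 to go: {0,5,6} 1  {4,7,8} 1  {5,6,8} 3  {6,7,8} 3
  4 to go: {0,5,6,8} 4  {3,4,7,8} 1  {4,6,7,8} 4  {5,6,7,8} 6
  5 to go: {0,5,6,7,8} 10  {2,3,4,7,8} 1  {3,4,6,7,8} 5  {4,5,6,7,8} 10
  6 to go: {0,4,5,6,7,8} 20  {1,2,3,4,7,8} 1  {2,3,4,6,7,8} 6  {3,4,5,6,7,8} 15
  7 to go: {0,3,4,5,6,7,8} 35  {1,2,3,4,6,7,8} 7  {2,3,4,5,6,7,8} 21
  if 0:u drops first: 28 orders
  if 1:s drops first: 56 orders
heap linearizations: 84

84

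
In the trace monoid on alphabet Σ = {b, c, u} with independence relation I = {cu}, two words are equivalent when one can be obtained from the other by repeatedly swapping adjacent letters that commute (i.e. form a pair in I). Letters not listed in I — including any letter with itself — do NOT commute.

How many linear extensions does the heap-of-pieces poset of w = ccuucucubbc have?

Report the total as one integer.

#0=c has no predecessor
#1=c depends on [0:c]
#2=u has no predecessor
#3=u depends on [2:u]
#4=c depends on [1:c]
#5=u depends on [3:u]
#6=c depends on [4:c]
#7=u depends on [5:u]
#8=b depends on [6:c, 7:u]
#9=b depends on [8:b]
#10=c depends on [9:b]
sources: [0:c, 2:u]
N(rest) = Σ N(rest − s) over sources s of rest; N(one piece) = 1:
  size 1 → [10]=1
  size 2 → [9,10]=1
  size 3 → [8,9,10]=1
  size 4 → [6,8,9,10]=1  [7,8,9,10]=1
  size 5 → [4,6,8,9,10]=1  [5,7,8,9,10]=1  [6,7,8,9,10]=2
  size 6 → [1,4,6,8,9,10]=1  [3,5,7,8,9,10]=1  [4,6,7,8,9,10]=3  [5,6,7,8,9,10]=3
  size 7 → [0,1,4,6,8,9,10]=1  [1,4,6,7,8,9,10]=4  [2,3,5,7,8,9,10]=1  [3,5,6,7,8,9,10]=4  [4,5,6,7,8,9,10]=6
  size 8 → [0,1,4,6,7,8,9,10]=5  [1,4,5,6,7,8,9,10]=10  [2,3,5,6,7,8,9,10]=5  [3,4,5,6,7,8,9,10]=10
  size 9 → [0,1,4,5,6,7,8,9,10]=15  [1,3,4,5,6,7,8,9,10]=20  [2,3,4,5,6,7,8,9,10]=15
  first=0(c) contributes 35
  first=2(u) contributes 35
|[w]| = 70

70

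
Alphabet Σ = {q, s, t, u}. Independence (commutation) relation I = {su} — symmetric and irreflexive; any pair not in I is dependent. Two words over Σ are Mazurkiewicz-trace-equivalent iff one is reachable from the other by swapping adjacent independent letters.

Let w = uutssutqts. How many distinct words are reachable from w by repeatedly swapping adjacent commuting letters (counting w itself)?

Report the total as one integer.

3

#0=u has no predecessor
#1=u depends on [0:u]
#2=t depends on [1:u]
#3=s depends on [2:t]
#4=s depends on [3:s]
#5=u depends on [2:t]
#6=t depends on [4:s, 5:u]
#7=q depends on [6:t]
#8=t depends on [7:q]
#9=s depends on [8:t]
sources: [0:u]
N(rest) = Σ N(rest − s) over sources s of rest; N(one piece) = 1:
  size 1 → [9]=1
  size 2 → [8,9]=1
  size 3 → [7,8,9]=1
  size 4 → [6,7,8,9]=1
  size 5 → [4,6,7,8,9]=1  [5,6,7,8,9]=1
  size 6 → [3,4,6,7,8,9]=1  [4,5,6,7,8,9]=2
  size 7 → [3,4,5,6,7,8,9]=3
  size 8 → [2,3,4,5,6,7,8,9]=3
  first=0(u) contributes 3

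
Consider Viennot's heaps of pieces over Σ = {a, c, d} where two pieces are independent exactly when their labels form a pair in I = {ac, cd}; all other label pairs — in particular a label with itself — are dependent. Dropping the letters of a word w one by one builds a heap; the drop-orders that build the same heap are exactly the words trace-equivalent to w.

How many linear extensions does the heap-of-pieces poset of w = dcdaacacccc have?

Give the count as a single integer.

#0=d has no predecessor
#1=c has no predecessor
#2=d depends on [0:d]
#3=a depends on [2:d]
#4=a depends on [3:a]
#5=c depends on [1:c]
#6=a depends on [4:a]
#7=c depends on [5:c]
#8=c depends on [7:c]
#9=c depends on [8:c]
#10=c depends on [9:c]
sources: [0:d, 1:c]
N(rest) = Σ N(rest − s) over sources s of rest; N(one piece) = 1:
  size 1 → [6]=1  [10]=1
  size 2 → [4,6]=1  [6,10]=2  [9,10]=1
  size 3 → [3,4,6]=1  [4,6,10]=3  [6,9,10]=3  [8,9,10]=1
  size 4 → [2,3,4,6]=1  [3,4,6,10]=4  [4,6,9,10]=6  [6,8,9,10]=4  [7,8,9,10]=1
  size 5 → [0,2,3,4,6]=1  [2,3,4,6,10]=5  [3,4,6,9,10]=10  [4,6,8,9,10]=10  [5,7,8,9,10]=1  [6,7,8,9,10]=5
  size 6 → [0,2,3,4,6,10]=6  [1,5,7,8,9,10]=1  [2,3,4,6,9,10]=15  [3,4,6,8,9,10]=20  [4,6,7,8,9,10]=15  [5,6,7,8,9,10]=6
  size 7 → [0,2,3,4,6,9,10]=21  [1,5,6,7,8,9,10]=7  [2,3,4,6,8,9,10]=35  [3,4,6,7,8,9,10]=35  [4,5,6,7,8,9,10]=21
  size 8 → [0,2,3,4,6,8,9,10]=56  [1,4,5,6,7,8,9,10]=28  [2,3,4,6,7,8,9,10]=70  [3,4,5,6,7,8,9,10]=56
  size 9 → [0,2,3,4,6,7,8,9,10]=126  [1,3,4,5,6,7,8,9,10]=84  [2,3,4,5,6,7,8,9,10]=126
  first=0(d) contributes 210
  first=1(c) contributes 252
|[w]| = 462

462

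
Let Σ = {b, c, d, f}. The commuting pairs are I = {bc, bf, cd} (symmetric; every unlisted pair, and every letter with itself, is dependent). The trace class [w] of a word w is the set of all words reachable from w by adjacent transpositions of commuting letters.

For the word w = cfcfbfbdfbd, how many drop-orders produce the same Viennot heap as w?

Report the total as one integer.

42

drop 0:c onto floor
drop 1:f onto {0:c}
drop 2:c onto {1:f}
drop 3:f onto {2:c}
drop 4:b onto floor
drop 5:f onto {3:f}
drop 6:b onto {4:b}
drop 7:d onto {5:f, 6:b}
drop 8:f onto {7:d}
drop 9:b onto {7:d}
drop 10:d onto {8:f, 9:b}
ground layer = {0:c, 4:b}
drop-orders for the pieces not yet dropped (sum over which currently-grounded one goes next):
  1 to go: {10} 1
  2 to go: {8,10} 1  {9,10} 1
  3 to go: {8,9,10} 2
  4 to go: {7,8,9,10} 2
  5 to go: {5,7,8,9,10} 2  {6,7,8,9,10} 2
  6 to go: {3,5,7,8,9,10} 2  {4,6,7,8,9,10} 2  {5,6,7,8,9,10} 4
  7 to go: {2,3,5,7,8,9,10} 2  {3,5,6,7,8,9,10} 6  {4,5,6,7,8,9,10} 6
  8 to go: {1,2,3,5,7,8,9,10} 2  {2,3,5,6,7,8,9,10} 8  {3,4,5,6,7,8,9,10} 12
  9 to go: {0,1,2,3,5,7,8,9,10} 2  {1,2,3,5,6,7,8,9,10} 10  {2,3,4,5,6,7,8,9,10} 20
  if 0:c drops first: 30 orders
  if 4:b drops first: 12 orders
heap linearizations: 42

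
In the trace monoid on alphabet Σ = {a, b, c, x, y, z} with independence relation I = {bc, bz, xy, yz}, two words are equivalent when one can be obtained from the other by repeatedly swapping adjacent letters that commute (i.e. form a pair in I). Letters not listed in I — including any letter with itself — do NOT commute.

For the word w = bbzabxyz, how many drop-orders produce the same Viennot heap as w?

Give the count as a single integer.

9

#0=b has no predecessor
#1=b depends on [0:b]
#2=z has no predecessor
#3=a depends on [1:b, 2:z]
#4=b depends on [3:a]
#5=x depends on [4:b]
#6=y depends on [4:b]
#7=z depends on [5:x]
sources: [0:b, 2:z]
N(rest) = Σ N(rest − s) over sources s of rest; N(one piece) = 1:
  size 1 → [6]=1  [7]=1
  size 2 → [5,7]=1  [6,7]=2
  size 3 → [5,6,7]=3
  size 4 → [4,5,6,7]=3
  size 5 → [3,4,5,6,7]=3
  size 6 → [1,3,4,5,6,7]=3  [2,3,4,5,6,7]=3
  first=0(b) contributes 6
  first=2(z) contributes 3
|[w]| = 9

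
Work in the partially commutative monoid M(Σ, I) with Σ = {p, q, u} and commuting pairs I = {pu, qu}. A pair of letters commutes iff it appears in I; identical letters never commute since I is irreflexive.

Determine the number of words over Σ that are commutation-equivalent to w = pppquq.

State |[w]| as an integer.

0(p) covers ∅
1(p) covers 0:p
2(p) covers 1:p
3(q) covers 2:p
4(u) covers ∅
5(q) covers 3:q
floor of heap: 0:p, 4:u
completions by unplaced set U, small U first (add the entries for U minus each lowest piece of U):
  |U|=1: {4}:1  {5}:1
  |U|=2: {3,5}:1  {4,5}:2
  |U|=3: {2,3,5}:1  {3,4,5}:3
  |U|=4: {1,2,3,5}:1  {2,3,4,5}:4
  start at 0(p): 5
  start at 4(u): 1
sum over floor = 6

6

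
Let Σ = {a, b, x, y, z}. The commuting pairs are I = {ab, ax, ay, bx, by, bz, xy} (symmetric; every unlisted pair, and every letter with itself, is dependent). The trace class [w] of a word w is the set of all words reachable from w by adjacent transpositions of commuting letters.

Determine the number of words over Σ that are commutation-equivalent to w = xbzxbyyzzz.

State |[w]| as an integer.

135

0(x) covers ∅
1(b) covers ∅
2(z) covers 0:x
3(x) covers 2:z
4(b) covers 1:b
5(y) covers 2:z
6(y) covers 5:y
7(z) covers 3:x, 6:y
8(z) covers 7:z
9(z) covers 8:z
floor of heap: 0:x, 1:b
completions by unplaced set U, small U first (add the entries for U minus each lowest piece of U):
  |U|=1: {4}:1  {9}:1
  |U|=2: {1,4}:1  {4,9}:2  {8,9}:1
  |U|=3: {1,4,9}:3  {4,8,9}:3  {7,8,9}:1
  |U|=4: {1,4,8,9}:6  {3,7,8,9}:1  {4,7,8,9}:4  {6,7,8,9}:1
  |U|=5: {1,4,7,8,9}:10  {3,4,7,8,9}:5  {3,6,7,8,9}:2  {4,6,7,8,9}:5  {5,6,7,8,9}:1
  |U|=6: {1,3,4,7,8,9}:15  {1,4,6,7,8,9}:15  {3,4,6,7,8,9}:12  {3,5,6,7,8,9}:3  {4,5,6,7,8,9}:6
  |U|=7: {1,3,4,6,7,8,9}:42  {1,4,5,6,7,8,9}:21  {2,3,5,6,7,8,9}:3  {3,4,5,6,7,8,9}:21
  |U|=8: {0,2,3,5,6,7,8,9}:3  {1,3,4,5,6,7,8,9}:84  {2,3,4,5,6,7,8,9}:24
  start at 0(x): 108
  start at 1(b): 27
sum over floor = 135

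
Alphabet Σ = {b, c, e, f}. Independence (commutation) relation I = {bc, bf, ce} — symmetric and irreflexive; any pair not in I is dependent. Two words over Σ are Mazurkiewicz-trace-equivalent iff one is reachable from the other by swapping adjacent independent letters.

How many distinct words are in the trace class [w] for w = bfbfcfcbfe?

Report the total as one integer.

#0=b has no predecessor
#1=f has no predecessor
#2=b depends on [0:b]
#3=f depends on [1:f]
#4=c depends on [3:f]
#5=f depends on [4:c]
#6=c depends on [5:f]
#7=b depends on [2:b]
#8=f depends on [6:c]
#9=e depends on [7:b, 8:f]
sources: [0:b, 1:f]
N(rest) = Σ N(rest − s) over sources s of rest; N(one piece) = 1:
  size 1 → [9]=1
  size 2 → [7,9]=1  [8,9]=1
  size 3 → [2,7,9]=1  [6,8,9]=1  [7,8,9]=2
  size 4 → [0,2,7,9]=1  [2,7,8,9]=3  [5,6,8,9]=1  [6,7,8,9]=3
  size 5 → [0,2,7,8,9]=4  [2,6,7,8,9]=6  [4,5,6,8,9]=1  [5,6,7,8,9]=4
  size 6 → [0,2,6,7,8,9]=10  [2,5,6,7,8,9]=10  [3,4,5,6,8,9]=1  [4,5,6,7,8,9]=5
  size 7 → [0,2,5,6,7,8,9]=20  [1,3,4,5,6,8,9]=1  [2,4,5,6,7,8,9]=15  [3,4,5,6,7,8,9]=6
  size 8 → [0,2,4,5,6,7,8,9]=35  [1,3,4,5,6,7,8,9]=7  [2,3,4,5,6,7,8,9]=21
  first=0(b) contributes 28
  first=1(f) contributes 56
|[w]| = 84

84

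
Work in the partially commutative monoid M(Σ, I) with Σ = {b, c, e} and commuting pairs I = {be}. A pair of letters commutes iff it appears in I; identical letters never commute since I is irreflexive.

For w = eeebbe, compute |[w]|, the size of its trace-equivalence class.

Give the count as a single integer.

15

drop 0:e onto floor
drop 1:e onto {0:e}
drop 2:e onto {1:e}
drop 3:b onto floor
drop 4:b onto {3:b}
drop 5:e onto {2:e}
ground layer = {0:e, 3:b}
drop-orders for the pieces not yet dropped (sum over which currently-grounded one goes next):
  1 to go: {4} 1  {5} 1
  2 to go: {2,5} 1  {3,4} 1  {4,5} 2
  3 to go: {1,2,5} 1  {2,4,5} 3  {3,4,5} 3
  4 to go: {0,1,2,5} 1  {1,2,4,5} 4  {2,3,4,5} 6
  if 0:e drops first: 10 orders
  if 3:b drops first: 5 orders
heap linearizations: 15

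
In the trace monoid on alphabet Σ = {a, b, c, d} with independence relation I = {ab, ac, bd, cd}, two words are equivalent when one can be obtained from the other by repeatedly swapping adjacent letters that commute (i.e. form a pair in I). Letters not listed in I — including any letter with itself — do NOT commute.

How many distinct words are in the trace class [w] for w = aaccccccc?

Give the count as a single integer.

#0=a has no predecessor
#1=a depends on [0:a]
#2=c has no predecessor
#3=c depends on [2:c]
#4=c depends on [3:c]
#5=c depends on [4:c]
#6=c depends on [5:c]
#7=c depends on [6:c]
#8=c depends on [7:c]
sources: [0:a, 2:c]
N(rest) = Σ N(rest − s) over sources s of rest; N(one piece) = 1:
  size 1 → [1]=1  [8]=1
  size 2 → [0,1]=1  [1,8]=2  [7,8]=1
  size 3 → [0,1,8]=3  [1,7,8]=3  [6,7,8]=1
  size 4 → [0,1,7,8]=6  [1,6,7,8]=4  [5,6,7,8]=1
  size 5 → [0,1,6,7,8]=10  [1,5,6,7,8]=5  [4,5,6,7,8]=1
  size 6 → [0,1,5,6,7,8]=15  [1,4,5,6,7,8]=6  [3,4,5,6,7,8]=1
  size 7 → [0,1,4,5,6,7,8]=21  [1,3,4,5,6,7,8]=7  [2,3,4,5,6,7,8]=1
  first=0(a) contributes 8
  first=2(c) contributes 28
|[w]| = 36

36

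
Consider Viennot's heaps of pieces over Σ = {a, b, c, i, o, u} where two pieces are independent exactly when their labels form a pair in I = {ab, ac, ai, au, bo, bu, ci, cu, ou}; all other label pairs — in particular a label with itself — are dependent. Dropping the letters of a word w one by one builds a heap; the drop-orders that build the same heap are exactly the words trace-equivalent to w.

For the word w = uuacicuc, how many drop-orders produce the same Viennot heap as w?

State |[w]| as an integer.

#0=u has no predecessor
#1=u depends on [0:u]
#2=a has no predecessor
#3=c has no predecessor
#4=i depends on [1:u]
#5=c depends on [3:c]
#6=u depends on [4:i]
#7=c depends on [5:c]
sources: [0:u, 2:a, 3:c]
N(rest) = Σ N(rest − s) over sources s of rest; N(one piece) = 1:
  size 1 → [2]=1  [6]=1  [7]=1
  size 2 → [2,6]=2  [2,7]=2  [4,6]=1  [5,7]=1  [6,7]=2
  size 3 → [1,4,6]=1  [2,4,6]=3  [2,5,7]=3  [2,6,7]=6  [3,5,7]=1  [4,6,7]=3  [5,6,7]=3
  size 4 → [0,1,4,6]=1  [1,2,4,6]=4  [1,4,6,7]=4  [2,3,5,7]=4  [2,4,6,7]=12  [2,5,6,7]=12  [3,5,6,7]=4  [4,5,6,7]=6
  size 5 → [0,1,2,4,6]=5  [0,1,4,6,7]=5  [1,2,4,6,7]=20  [1,4,5,6,7]=10  [2,3,5,6,7]=20  [2,4,5,6,7]=30  [3,4,5,6,7]=10
  size 6 → [0,1,2,4,6,7]=30  [0,1,4,5,6,7]=15  [1,2,4,5,6,7]=60  [1,3,4,5,6,7]=20  [2,3,4,5,6,7]=60
  first=0(u) contributes 140
  first=2(a) contributes 35
  first=3(c) contributes 105
|[w]| = 280

280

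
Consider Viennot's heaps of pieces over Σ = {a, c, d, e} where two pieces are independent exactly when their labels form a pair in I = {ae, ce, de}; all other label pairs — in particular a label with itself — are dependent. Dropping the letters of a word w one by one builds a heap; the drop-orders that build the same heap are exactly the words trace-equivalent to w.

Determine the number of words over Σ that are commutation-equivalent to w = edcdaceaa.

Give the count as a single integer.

36

drop 0:e onto floor
drop 1:d onto floor
drop 2:c onto {1:d}
drop 3:d onto {2:c}
drop 4:a onto {3:d}
drop 5:c onto {4:a}
drop 6:e onto {0:e}
drop 7:a onto {5:c}
drop 8:a onto {7:a}
ground layer = {0:e, 1:d}
drop-orders for the pieces not yet dropped (sum over which currently-grounded one goes next):
  1 to go: {6} 1  {8} 1
  2 to go: {0,6} 1  {6,8} 2  {7,8} 1
  3 to go: {0,6,8} 3  {5,7,8} 1  {6,7,8} 3
  4 to go: {0,6,7,8} 6  {4,5,7,8} 1  {5,6,7,8} 4
  5 to go: {0,5,6,7,8} 10  {3,4,5,7,8} 1  {4,5,6,7,8} 5
  6 to go: {0,4,5,6,7,8} 15  {2,3,4,5,7,8} 1  {3,4,5,6,7,8} 6
  7 to go: {0,3,4,5,6,7,8} 21  {1,2,3,4,5,7,8} 1  {2,3,4,5,6,7,8} 7
  if 0:e drops first: 8 orders
  if 1:d drops first: 28 orders
heap linearizations: 36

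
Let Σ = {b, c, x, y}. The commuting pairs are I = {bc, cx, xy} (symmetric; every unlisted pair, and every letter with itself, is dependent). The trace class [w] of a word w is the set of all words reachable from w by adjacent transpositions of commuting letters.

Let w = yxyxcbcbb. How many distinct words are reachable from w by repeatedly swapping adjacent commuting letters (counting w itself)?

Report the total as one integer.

81

0(y) covers ∅
1(x) covers ∅
2(y) covers 0:y
3(x) covers 1:x
4(c) covers 2:y
5(b) covers 2:y, 3:x
6(c) covers 4:c
7(b) covers 5:b
8(b) covers 7:b
floor of heap: 0:y, 1:x
completions by unplaced set U, small U first (add the entries for U minus each lowest piece of U):
  |U|=1: {6}:1  {8}:1
  |U|=2: {4,6}:1  {6,8}:2  {7,8}:1
  |U|=3: {4,6,8}:3  {5,7,8}:1  {6,7,8}:3
  |U|=4: {3,5,7,8}:1  {4,6,7,8}:6  {5,6,7,8}:4
  |U|=5: {1,3,5,7,8}:1  {3,5,6,7,8}:5  {4,5,6,7,8}:10
  |U|=6: {1,3,5,6,7,8}:6  {2,4,5,6,7,8}:10  {3,4,5,6,7,8}:15
  |U|=7: {0,2,4,5,6,7,8}:10  {1,3,4,5,6,7,8}:21  {2,3,4,5,6,7,8}:25
  start at 0(y): 46
  start at 1(x): 35
sum over floor = 81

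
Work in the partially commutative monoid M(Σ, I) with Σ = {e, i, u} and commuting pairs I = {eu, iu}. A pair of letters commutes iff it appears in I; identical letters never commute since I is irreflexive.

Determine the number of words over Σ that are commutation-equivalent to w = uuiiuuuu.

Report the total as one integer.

#0=u has no predecessor
#1=u depends on [0:u]
#2=i has no predecessor
#3=i depends on [2:i]
#4=u depends on [1:u]
#5=u depends on [4:u]
#6=u depends on [5:u]
#7=u depends on [6:u]
sources: [0:u, 2:i]
N(rest) = Σ N(rest − s) over sources s of rest; N(one piece) = 1:
  size 1 → [3]=1  [7]=1
  size 2 → [2,3]=1  [3,7]=2  [6,7]=1
  size 3 → [2,3,7]=3  [3,6,7]=3  [5,6,7]=1
  size 4 → [2,3,6,7]=6  [3,5,6,7]=4  [4,5,6,7]=1
  size 5 → [1,4,5,6,7]=1  [2,3,5,6,7]=10  [3,4,5,6,7]=5
  size 6 → [0,1,4,5,6,7]=1  [1,3,4,5,6,7]=6  [2,3,4,5,6,7]=15
  first=0(u) contributes 21
  first=2(i) contributes 7
|[w]| = 28

28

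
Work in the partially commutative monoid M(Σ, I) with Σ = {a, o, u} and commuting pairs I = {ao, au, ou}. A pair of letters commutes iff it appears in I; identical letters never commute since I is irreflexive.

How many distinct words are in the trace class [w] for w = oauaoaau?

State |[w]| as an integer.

0(o) covers ∅
1(a) covers ∅
2(u) covers ∅
3(a) covers 1:a
4(o) covers 0:o
5(a) covers 3:a
6(a) covers 5:a
7(u) covers 2:u
floor of heap: 0:o, 1:a, 2:u
completions by unplaced set U, small U first (add the entries for U minus each lowest piece of U):
  |U|=1: {4}:1  {6}:1  {7}:1
  |U|=2: {0,4}:1  {2,7}:1  {4,6}:2  {4,7}:2  {5,6}:1  {6,7}:2
  |U|=3: {0,4,6}:3  {0,4,7}:3  {2,4,7}:3  {2,6,7}:3  {3,5,6}:1  {4,5,6}:3  {4,6,7}:6  {5,6,7}:3
  |U|=4: {0,2,4,7}:6  {0,4,5,6}:6  {0,4,6,7}:12  {1,3,5,6}:1  {2,4,6,7}:12  {2,5,6,7}:6  {3,4,5,6}:4  {3,5,6,7}:4  {4,5,6,7}:12
  |U|=5: {0,2,4,6,7}:30  {0,3,4,5,6}:10  {0,4,5,6,7}:30  {1,3,4,5,6}:5  {1,3,5,6,7}:5  {2,3,5,6,7}:10  {2,4,5,6,7}:30  {3,4,5,6,7}:20
  |U|=6: {0,1,3,4,5,6}:15  {0,2,4,5,6,7}:90  {0,3,4,5,6,7}:60  {1,2,3,5,6,7}:15  {1,3,4,5,6,7}:30  {2,3,4,5,6,7}:60
  start at 0(o): 105
  start at 1(a): 210
  start at 2(u): 105
sum over floor = 420

420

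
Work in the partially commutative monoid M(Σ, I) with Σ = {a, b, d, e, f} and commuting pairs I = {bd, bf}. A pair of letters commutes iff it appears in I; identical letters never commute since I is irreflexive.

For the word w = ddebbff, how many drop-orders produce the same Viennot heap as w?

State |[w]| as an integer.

6

0(d) covers ∅
1(d) covers 0:d
2(e) covers 1:d
3(b) covers 2:e
4(b) covers 3:b
5(f) covers 2:e
6(f) covers 5:f
floor of heap: 0:d
completions by unplaced set U, small U first (add the entries for U minus each lowest piece of U):
  |U|=1: {4}:1  {6}:1
  |U|=2: {3,4}:1  {4,6}:2  {5,6}:1
  |U|=3: {3,4,6}:3  {4,5,6}:3
  |U|=4: {3,4,5,6}:6
  |U|=5: {2,3,4,5,6}:6
  start at 0(d): 6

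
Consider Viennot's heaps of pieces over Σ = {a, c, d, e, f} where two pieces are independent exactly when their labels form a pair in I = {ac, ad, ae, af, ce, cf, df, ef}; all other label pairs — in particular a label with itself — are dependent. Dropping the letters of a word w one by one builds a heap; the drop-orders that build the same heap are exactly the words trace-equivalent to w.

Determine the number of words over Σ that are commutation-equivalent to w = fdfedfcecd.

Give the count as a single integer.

0(f) covers ∅
1(d) covers ∅
2(f) covers 0:f
3(e) covers 1:d
4(d) covers 3:e
5(f) covers 2:f
6(c) covers 4:d
7(e) covers 4:d
8(c) covers 6:c
9(d) covers 7:e, 8:c
floor of heap: 0:f, 1:d
completions by unplaced set U, small U first (add the entries for U minus each lowest piece of U):
  |U|=1: {5}:1  {9}:1
  |U|=2: {2,5}:1  {5,9}:2  {7,9}:1  {8,9}:1
  |U|=3: {0,2,5}:1  {2,5,9}:3  {5,7,9}:3  {5,8,9}:3  {6,8,9}:1  {7,8,9}:2
  |U|=4: {0,2,5,9}:4  {2,5,7,9}:6  {2,5,8,9}:6  {5,6,8,9}:4  {5,7,8,9}:8  {6,7,8,9}:3
  |U|=5: {0,2,5,7,9}:10  {0,2,5,8,9}:10  {2,5,6,8,9}:10  {2,5,7,8,9}:20  {4,6,7,8,9}:3  {5,6,7,8,9}:15
  |U|=6: {0,2,5,6,8,9}:20  {0,2,5,7,8,9}:40  {2,5,6,7,8,9}:45  {3,4,6,7,8,9}:3  {4,5,6,7,8,9}:18
  |U|=7: {0,2,5,6,7,8,9}:105  {1,3,4,6,7,8,9}:3  {2,4,5,6,7,8,9}:63  {3,4,5,6,7,8,9}:21
  |U|=8: {0,2,4,5,6,7,8,9}:168  {1,3,4,5,6,7,8,9}:24  {2,3,4,5,6,7,8,9}:84
  start at 0(f): 108
  start at 1(d): 252
sum over floor = 360

360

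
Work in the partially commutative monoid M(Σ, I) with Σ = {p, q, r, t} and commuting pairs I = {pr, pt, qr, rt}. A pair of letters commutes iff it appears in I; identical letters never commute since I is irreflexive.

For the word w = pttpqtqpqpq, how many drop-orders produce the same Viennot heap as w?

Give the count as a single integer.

6

#0=p has no predecessor
#1=t has no predecessor
#2=t depends on [1:t]
#3=p depends on [0:p]
#4=q depends on [2:t, 3:p]
#5=t depends on [4:q]
#6=q depends on [5:t]
#7=p depends on [6:q]
#8=q depends on [7:p]
#9=p depends on [8:q]
#10=q depends on [9:p]
sources: [0:p, 1:t]
N(rest) = Σ N(rest − s) over sources s of rest; N(one piece) = 1:
  size 1 → [10]=1
  size 2 → [9,10]=1
  size 3 → [8,9,10]=1
  size 4 → [7,8,9,10]=1
  size 5 → [6,7,8,9,10]=1
  size 6 → [5,6,7,8,9,10]=1
  size 7 → [4,5,6,7,8,9,10]=1
  size 8 → [2,4,5,6,7,8,9,10]=1  [3,4,5,6,7,8,9,10]=1
  size 9 → [0,3,4,5,6,7,8,9,10]=1  [1,2,4,5,6,7,8,9,10]=1  [2,3,4,5,6,7,8,9,10]=2
  first=0(p) contributes 3
  first=1(t) contributes 3
|[w]| = 6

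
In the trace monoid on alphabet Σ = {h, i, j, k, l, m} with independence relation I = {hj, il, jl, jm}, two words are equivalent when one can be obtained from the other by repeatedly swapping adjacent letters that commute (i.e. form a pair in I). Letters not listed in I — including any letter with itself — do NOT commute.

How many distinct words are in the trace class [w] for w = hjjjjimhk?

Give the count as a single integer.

drop 0:h onto floor
drop 1:j onto floor
drop 2:j onto {1:j}
drop 3:j onto {2:j}
drop 4:j onto {3:j}
drop 5:i onto {0:h, 4:j}
drop 6:m onto {5:i}
drop 7:h onto {6:m}
drop 8:k onto {7:h}
ground layer = {0:h, 1:j}
drop-orders for the pieces not yet dropped (sum over which currently-grounded one goes next):
  1 to go: {8} 1
  2 to go: {7,8} 1
  3 to go: {6,7,8} 1
  4 to go: {5,6,7,8} 1
  5 to go: {0,5,6,7,8} 1  {4,5,6,7,8} 1
  6 to go: {0,4,5,6,7,8} 2  {3,4,5,6,7,8} 1
  7 to go: {0,3,4,5,6,7,8} 3  {2,3,4,5,6,7,8} 1
  if 0:h drops first: 1 orders
  if 1:j drops first: 4 orders
heap linearizations: 5

5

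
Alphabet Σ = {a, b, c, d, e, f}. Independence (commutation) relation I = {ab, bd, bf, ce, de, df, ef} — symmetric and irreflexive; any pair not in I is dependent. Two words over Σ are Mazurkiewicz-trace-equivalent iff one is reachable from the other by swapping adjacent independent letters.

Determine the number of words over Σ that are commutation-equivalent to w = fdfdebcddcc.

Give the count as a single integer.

90

#0=f has no predecessor
#1=d has no predecessor
#2=f depends on [0:f]
#3=d depends on [1:d]
#4=e has no predecessor
#5=b depends on [4:e]
#6=c depends on [2:f, 3:d, 5:b]
#7=d depends on [6:c]
#8=d depends on [7:d]
#9=c depends on [8:d]
#10=c depends on [9:c]
sources: [0:f, 1:d, 4:e]
N(rest) = Σ N(rest − s) over sources s of rest; N(one piece) = 1:
  size 1 → [10]=1
  size 2 → [9,10]=1
  size 3 → [8,9,10]=1
  size 4 → [7,8,9,10]=1
  size 5 → [6,7,8,9,10]=1
  size 6 → [2,6,7,8,9,10]=1  [3,6,7,8,9,10]=1  [5,6,7,8,9,10]=1
  size 7 → [0,2,6,7,8,9,10]=1  [1,3,6,7,8,9,10]=1  [2,3,6,7,8,9,10]=2  [2,5,6,7,8,9,10]=2  [3,5,6,7,8,9,10]=2  [4,5,6,7,8,9,10]=1
  size 8 → [0,2,3,6,7,8,9,10]=3  [0,2,5,6,7,8,9,10]=3  [1,2,3,6,7,8,9,10]=3  [1,3,5,6,7,8,9,10]=3  [2,3,5,6,7,8,9,10]=6  [2,4,5,6,7,8,9,10]=3  [3,4,5,6,7,8,9,10]=3
  size 9 → [0,1,2,3,6,7,8,9,10]=6  [0,2,3,5,6,7,8,9,10]=12  [0,2,4,5,6,7,8,9,10]=6  [1,2,3,5,6,7,8,9,10]=12  [1,3,4,5,6,7,8,9,10]=6  [2,3,4,5,6,7,8,9,10]=12
  first=0(f) contributes 30
  first=1(d) contributes 30
  first=4(e) contributes 30
|[w]| = 90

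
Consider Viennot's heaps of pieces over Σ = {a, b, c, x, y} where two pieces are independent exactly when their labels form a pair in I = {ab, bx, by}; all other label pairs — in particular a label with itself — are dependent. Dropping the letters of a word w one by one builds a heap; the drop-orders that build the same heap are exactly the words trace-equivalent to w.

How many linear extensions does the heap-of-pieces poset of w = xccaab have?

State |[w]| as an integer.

#0=x has no predecessor
#1=c depends on [0:x]
#2=c depends on [1:c]
#3=a depends on [2:c]
#4=a depends on [3:a]
#5=b depends on [2:c]
sources: [0:x]
N(rest) = Σ N(rest − s) over sources s of rest; N(one piece) = 1:
  size 1 → [4]=1  [5]=1
  size 2 → [3,4]=1  [4,5]=2
  size 3 → [3,4,5]=3
  size 4 → [2,3,4,5]=3
  first=0(x) contributes 3

3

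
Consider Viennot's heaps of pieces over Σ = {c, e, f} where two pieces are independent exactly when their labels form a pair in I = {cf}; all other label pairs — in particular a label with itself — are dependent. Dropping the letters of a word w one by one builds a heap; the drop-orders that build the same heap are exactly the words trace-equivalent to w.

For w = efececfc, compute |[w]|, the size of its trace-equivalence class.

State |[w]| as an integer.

3

#0=e has no predecessor
#1=f depends on [0:e]
#2=e depends on [1:f]
#3=c depends on [2:e]
#4=e depends on [3:c]
#5=c depends on [4:e]
#6=f depends on [4:e]
#7=c depends on [5:c]
sources: [0:e]
N(rest) = Σ N(rest − s) over sources s of rest; N(one piece) = 1:
  size 1 → [6]=1  [7]=1
  size 2 → [5,7]=1  [6,7]=2
  size 3 → [5,6,7]=3
  size 4 → [4,5,6,7]=3
  size 5 → [3,4,5,6,7]=3
  size 6 → [2,3,4,5,6,7]=3
  first=0(e) contributes 3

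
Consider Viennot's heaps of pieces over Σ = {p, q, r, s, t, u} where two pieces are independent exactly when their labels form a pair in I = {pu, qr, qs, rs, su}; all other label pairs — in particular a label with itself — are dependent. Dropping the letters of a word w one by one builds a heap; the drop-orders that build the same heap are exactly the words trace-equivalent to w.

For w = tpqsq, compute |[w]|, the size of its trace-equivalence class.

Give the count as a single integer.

3

piece 0:t — minimal
piece 1:p rests on {0:t}
piece 2:q rests on {1:p}
piece 3:s rests on {1:p}
piece 4:q rests on {2:q}
minimal pieces: {0:t}
ways to finish when only these pieces remain (= sum over removing one remaining piece with nothing left below it):
  1 left: {3}→1  {4}→1
  2 left: {2,4}→1  {3,4}→2
  3 left: {2,3,4}→3
  placing 0:t first → 3 extensions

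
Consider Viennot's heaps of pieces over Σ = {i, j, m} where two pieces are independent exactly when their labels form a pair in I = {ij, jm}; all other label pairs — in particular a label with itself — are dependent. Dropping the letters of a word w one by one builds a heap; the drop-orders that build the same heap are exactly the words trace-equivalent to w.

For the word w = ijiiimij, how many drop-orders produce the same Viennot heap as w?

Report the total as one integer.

piece 0:i — minimal
piece 1:j — minimal
piece 2:i rests on {0:i}
piece 3:i rests on {2:i}
piece 4:i rests on {3:i}
piece 5:m rests on {4:i}
piece 6:i rests on {5:m}
piece 7:j rests on {1:j}
minimal pieces: {0:i, 1:j}
ways to finish when only these pieces remain (= sum over removing one remaining piece with nothing left below it):
  1 left: {6}→1  {7}→1
  2 left: {1,7}→1  {5,6}→1  {6,7}→2
  3 left: {1,6,7}→3  {4,5,6}→1  {5,6,7}→3
  4 left: {1,5,6,7}→6  {3,4,5,6}→1  {4,5,6,7}→4
  5 left: {1,4,5,6,7}→10  {2,3,4,5,6}→1  {3,4,5,6,7}→5
  6 left: {0,2,3,4,5,6}→1  {1,3,4,5,6,7}→15  {2,3,4,5,6,7}→6
  placing 0:i first → 21 extensions
  placing 1:j first → 7 extensions
total linear extensions = 28

28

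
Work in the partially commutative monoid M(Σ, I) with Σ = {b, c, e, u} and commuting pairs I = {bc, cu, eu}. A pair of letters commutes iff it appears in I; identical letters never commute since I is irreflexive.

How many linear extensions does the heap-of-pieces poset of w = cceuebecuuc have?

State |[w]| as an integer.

50

0(c) covers ∅
1(c) covers 0:c
2(e) covers 1:c
3(u) covers ∅
4(e) covers 2:e
5(b) covers 3:u, 4:e
6(e) covers 5:b
7(c) covers 6:e
8(u) covers 5:b
9(u) covers 8:u
10(c) covers 7:c
floor of heap: 0:c, 3:u
completions by unplaced set U, small U first (add the entries for U minus each lowest piece of U):
  |U|=1: {9}:1  {10}:1
  |U|=2: {7,10}:1  {8,9}:1  {9,10}:2
  |U|=3: {6,7,10}:1  {7,9,10}:3  {8,9,10}:3
  |U|=4: {6,7,9,10}:4  {7,8,9,10}:6
  |U|=5: {6,7,8,9,10}:10
  |U|=6: {5,6,7,8,9,10}:10
  |U|=7: {3,5,6,7,8,9,10}:10  {4,5,6,7,8,9,10}:10
  |U|=8: {2,4,5,6,7,8,9,10}:10  {3,4,5,6,7,8,9,10}:20
  |U|=9: {1,2,4,5,6,7,8,9,10}:10  {2,3,4,5,6,7,8,9,10}:30
  start at 0(c): 40
  start at 3(u): 10
sum over floor = 50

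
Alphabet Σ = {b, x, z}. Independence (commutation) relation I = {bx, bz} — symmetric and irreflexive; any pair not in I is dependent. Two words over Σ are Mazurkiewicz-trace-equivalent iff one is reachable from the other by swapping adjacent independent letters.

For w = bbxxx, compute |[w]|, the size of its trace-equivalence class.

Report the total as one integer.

0(b) covers ∅
1(b) covers 0:b
2(x) covers ∅
3(x) covers 2:x
4(x) covers 3:x
floor of heap: 0:b, 2:x
completions by unplaced set U, small U first (add the entries for U minus each lowest piece of U):
  |U|=1: {1}:1  {4}:1
  |U|=2: {0,1}:1  {1,4}:2  {3,4}:1
  |U|=3: {0,1,4}:3  {1,3,4}:3  {2,3,4}:1
  start at 0(b): 4
  start at 2(x): 6
sum over floor = 10

10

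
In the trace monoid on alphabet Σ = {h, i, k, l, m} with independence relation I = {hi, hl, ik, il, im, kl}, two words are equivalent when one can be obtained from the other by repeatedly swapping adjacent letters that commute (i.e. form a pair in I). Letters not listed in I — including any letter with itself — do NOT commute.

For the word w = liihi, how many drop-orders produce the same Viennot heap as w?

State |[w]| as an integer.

piece 0:l — minimal
piece 1:i — minimal
piece 2:i rests on {1:i}
piece 3:h — minimal
piece 4:i rests on {2:i}
minimal pieces: {0:l, 1:i, 3:h}
ways to finish when only these pieces remain (= sum over removing one remaining piece with nothing left below it):
  1 left: {0}→1  {3}→1  {4}→1
  2 left: {0,3}→2  {0,4}→2  {2,4}→1  {3,4}→2
  3 left: {0,2,4}→3  {0,3,4}→6  {1,2,4}→1  {2,3,4}→3
  placing 0:l first → 4 extensions
  placing 1:i first → 12 extensions
  placing 3:h first → 4 extensions
total linear extensions = 20

20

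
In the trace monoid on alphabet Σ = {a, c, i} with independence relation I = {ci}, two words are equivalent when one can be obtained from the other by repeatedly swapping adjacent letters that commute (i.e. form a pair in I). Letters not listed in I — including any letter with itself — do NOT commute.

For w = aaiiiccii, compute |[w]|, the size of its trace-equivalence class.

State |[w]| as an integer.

21

piece 0:a — minimal
piece 1:a rests on {0:a}
piece 2:i rests on {1:a}
piece 3:i rests on {2:i}
piece 4:i rests on {3:i}
piece 5:c rests on {1:a}
piece 6:c rests on {5:c}
piece 7:i rests on {4:i}
piece 8:i rests on {7:i}
minimal pieces: {0:a}
ways to finish when only these pieces remain (= sum over removing one remaining piece with nothing left below it):
  1 left: {6}→1  {8}→1
  2 left: {5,6}→1  {6,8}→2  {7,8}→1
  3 left: {4,7,8}→1  {5,6,8}→3  {6,7,8}→3
  4 left: {3,4,7,8}→1  {4,6,7,8}→4  {5,6,7,8}→6
  5 left: {2,3,4,7,8}→1  {3,4,6,7,8}→5  {4,5,6,7,8}→10
  6 left: {2,3,4,6,7,8}→6  {3,4,5,6,7,8}→15
  7 left: {2,3,4,5,6,7,8}→21
  placing 0:a first → 21 extensions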